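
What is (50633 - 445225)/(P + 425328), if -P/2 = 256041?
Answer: 10384/2283 ≈ 4.5484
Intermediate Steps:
P = -512082 (P = -2*256041 = -512082)
(50633 - 445225)/(P + 425328) = (50633 - 445225)/(-512082 + 425328) = -394592/(-86754) = -394592*(-1/86754) = 10384/2283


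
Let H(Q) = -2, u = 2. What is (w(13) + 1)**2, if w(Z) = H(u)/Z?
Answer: 121/169 ≈ 0.71598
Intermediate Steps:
w(Z) = -2/Z
(w(13) + 1)**2 = (-2/13 + 1)**2 = (11/13)**2 = 121/169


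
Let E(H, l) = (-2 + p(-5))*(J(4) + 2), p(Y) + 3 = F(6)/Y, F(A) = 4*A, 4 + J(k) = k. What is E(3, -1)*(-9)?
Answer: 882/5 ≈ 176.40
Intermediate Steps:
J(k) = -4 + k
p(Y) = -3 + 24/Y (p(Y) = -3 + (4*6)/Y = -3 + 24/Y)
E(H, l) = -98/5 (E(H, l) = (-2 + (-3 + 24/(-5)))*((-4 + 4) + 2) = (-2 + (-3 + 24*(-⅕)))*(0 + 2) = (-2 + (-3 - 24/5))*2 = (-2 - 39/5)*2 = -49/5*2 = -98/5)
E(3, -1)*(-9) = -98/5*(-9) = 882/5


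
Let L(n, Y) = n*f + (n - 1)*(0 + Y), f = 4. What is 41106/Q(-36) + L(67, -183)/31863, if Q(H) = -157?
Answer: -1311614648/5002491 ≈ -262.19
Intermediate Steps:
L(n, Y) = 4*n + Y*(-1 + n) (L(n, Y) = n*4 + (n - 1)*(0 + Y) = 4*n + (-1 + n)*Y = 4*n + Y*(-1 + n))
41106/Q(-36) + L(67, -183)/31863 = 41106/(-157) + (-1*(-183) + 4*67 - 183*67)/31863 = 41106*(-1/157) + (183 + 268 - 12261)*(1/31863) = -41106/157 - 11810*1/31863 = -41106/157 - 11810/31863 = -1311614648/5002491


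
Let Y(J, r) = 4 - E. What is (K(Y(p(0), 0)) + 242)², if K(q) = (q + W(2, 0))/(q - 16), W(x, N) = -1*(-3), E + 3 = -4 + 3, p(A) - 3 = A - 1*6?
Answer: 3705625/64 ≈ 57900.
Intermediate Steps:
p(A) = -3 + A (p(A) = 3 + (A - 1*6) = 3 + (A - 6) = 3 + (-6 + A) = -3 + A)
E = -4 (E = -3 + (-4 + 3) = -3 - 1 = -4)
Y(J, r) = 8 (Y(J, r) = 4 - 1*(-4) = 4 + 4 = 8)
W(x, N) = 3
K(q) = (3 + q)/(-16 + q) (K(q) = (q + 3)/(q - 16) = (3 + q)/(-16 + q))
(K(Y(p(0), 0)) + 242)² = ((3 + 8)/(-16 + 8) + 242)² = (11/(-8) + 242)² = (-⅛*11 + 242)² = (-11/8 + 242)² = (1925/8)² = 3705625/64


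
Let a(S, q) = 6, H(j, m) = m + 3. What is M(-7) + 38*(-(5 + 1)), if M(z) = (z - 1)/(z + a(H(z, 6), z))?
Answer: -220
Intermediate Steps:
H(j, m) = 3 + m
M(z) = (-1 + z)/(6 + z) (M(z) = (z - 1)/(z + 6) = (-1 + z)/(6 + z))
M(-7) + 38*(-(5 + 1)) = (-1 - 7)/(6 - 7) + 38*(-(5 + 1)) = -8/(-1) + 38*(-1*6) = -1*(-8) + 38*(-6) = 8 - 228 = -220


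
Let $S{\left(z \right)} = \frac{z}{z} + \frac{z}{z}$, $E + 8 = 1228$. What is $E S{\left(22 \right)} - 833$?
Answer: $1607$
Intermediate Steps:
$E = 1220$ ($E = -8 + 1228 = 1220$)
$S{\left(z \right)} = 2$ ($S{\left(z \right)} = 1 + 1 = 2$)
$E S{\left(22 \right)} - 833 = 1220 \cdot 2 - 833 = 2440 - 833 = 1607$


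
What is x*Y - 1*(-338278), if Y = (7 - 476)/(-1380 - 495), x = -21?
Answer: 211420467/625 ≈ 3.3827e+5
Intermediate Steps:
Y = 469/1875 (Y = -469/(-1875) = -469*(-1/1875) = 469/1875 ≈ 0.25013)
x*Y - 1*(-338278) = -21*469/1875 - 1*(-338278) = -3283/625 + 338278 = 211420467/625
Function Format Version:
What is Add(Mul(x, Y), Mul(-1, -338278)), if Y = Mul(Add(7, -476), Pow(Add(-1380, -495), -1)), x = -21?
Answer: Rational(211420467, 625) ≈ 3.3827e+5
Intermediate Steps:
Y = Rational(469, 1875) (Y = Mul(-469, Pow(-1875, -1)) = Mul(-469, Rational(-1, 1875)) = Rational(469, 1875) ≈ 0.25013)
Add(Mul(x, Y), Mul(-1, -338278)) = Add(Mul(-21, Rational(469, 1875)), Mul(-1, -338278)) = Add(Rational(-3283, 625), 338278) = Rational(211420467, 625)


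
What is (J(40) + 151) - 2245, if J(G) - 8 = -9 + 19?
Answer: -2076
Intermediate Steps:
J(G) = 18 (J(G) = 8 + (-9 + 19) = 8 + 10 = 18)
(J(40) + 151) - 2245 = (18 + 151) - 2245 = 169 - 2245 = -2076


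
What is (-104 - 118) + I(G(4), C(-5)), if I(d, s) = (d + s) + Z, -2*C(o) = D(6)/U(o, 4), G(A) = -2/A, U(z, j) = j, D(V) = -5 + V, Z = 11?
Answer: -1693/8 ≈ -211.63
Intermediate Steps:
C(o) = -⅛ (C(o) = -(-5 + 6)/(2*4) = -1/(2*4) = -½*¼ = -⅛)
I(d, s) = 11 + d + s (I(d, s) = (d + s) + 11 = 11 + d + s)
(-104 - 118) + I(G(4), C(-5)) = (-104 - 118) + (11 - 2/4 - ⅛) = -222 + (11 - 2*¼ - ⅛) = -222 + (11 - ½ - ⅛) = -222 + 83/8 = -1693/8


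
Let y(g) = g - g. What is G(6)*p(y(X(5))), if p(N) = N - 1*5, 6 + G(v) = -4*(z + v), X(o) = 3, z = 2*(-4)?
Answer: -10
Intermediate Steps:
z = -8
y(g) = 0
G(v) = 26 - 4*v (G(v) = -6 - 4*(-8 + v) = -6 + (32 - 4*v) = 26 - 4*v)
p(N) = -5 + N (p(N) = N - 5 = -5 + N)
G(6)*p(y(X(5))) = (26 - 4*6)*(-5 + 0) = (26 - 24)*(-5) = 2*(-5) = -10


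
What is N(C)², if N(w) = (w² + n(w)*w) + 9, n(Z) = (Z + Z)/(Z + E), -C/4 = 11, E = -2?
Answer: 1831754401/529 ≈ 3.4627e+6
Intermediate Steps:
C = -44 (C = -4*11 = -44)
n(Z) = 2*Z/(-2 + Z) (n(Z) = (Z + Z)/(Z - 2) = (2*Z)/(-2 + Z) = 2*Z/(-2 + Z))
N(w) = 9 + w² + 2*w²/(-2 + w) (N(w) = (w² + (2*w/(-2 + w))*w) + 9 = (w² + 2*w²/(-2 + w)) + 9 = 9 + w² + 2*w²/(-2 + w))
N(C)² = ((-18 + (-44)³ + 9*(-44))/(-2 - 44))² = ((-18 - 85184 - 396)/(-46))² = (-1/46*(-85598))² = (42799/23)² = 1831754401/529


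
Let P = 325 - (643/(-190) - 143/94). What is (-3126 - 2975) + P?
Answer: -25767937/4465 ≈ -5771.1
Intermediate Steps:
P = 1473028/4465 (P = 325 - (643*(-1/190) - 143*1/94) = 325 - (-643/190 - 143/94) = 325 - 1*(-21903/4465) = 325 + 21903/4465 = 1473028/4465 ≈ 329.91)
(-3126 - 2975) + P = (-3126 - 2975) + 1473028/4465 = -6101 + 1473028/4465 = -25767937/4465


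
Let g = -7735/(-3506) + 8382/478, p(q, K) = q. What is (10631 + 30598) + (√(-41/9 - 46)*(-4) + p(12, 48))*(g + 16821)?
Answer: 101942171193/418967 - 28222860250*I*√455/1256901 ≈ 2.4332e+5 - 4.7897e+5*I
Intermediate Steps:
g = 16542311/837934 (g = -7735*(-1/3506) + 8382*(1/478) = 7735/3506 + 4191/239 = 16542311/837934 ≈ 19.742)
(10631 + 30598) + (√(-41/9 - 46)*(-4) + p(12, 48))*(g + 16821) = (10631 + 30598) + (√(-41/9 - 46)*(-4) + 12)*(16542311/837934 + 16821) = 41229 + (√(-41*⅑ - 46)*(-4) + 12)*(14111430125/837934) = 41229 + (√(-41/9 - 46)*(-4) + 12)*(14111430125/837934) = 41229 + (√(-455/9)*(-4) + 12)*(14111430125/837934) = 41229 + ((I*√455/3)*(-4) + 12)*(14111430125/837934) = 41229 + (-4*I*√455/3 + 12)*(14111430125/837934) = 41229 + (12 - 4*I*√455/3)*(14111430125/837934) = 41229 + (84668580750/418967 - 28222860250*I*√455/1256901) = 101942171193/418967 - 28222860250*I*√455/1256901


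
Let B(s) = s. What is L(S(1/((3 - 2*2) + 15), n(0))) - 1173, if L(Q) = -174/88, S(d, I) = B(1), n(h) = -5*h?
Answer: -51699/44 ≈ -1175.0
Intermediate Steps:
S(d, I) = 1
L(Q) = -87/44 (L(Q) = -174*1/88 = -87/44)
L(S(1/((3 - 2*2) + 15), n(0))) - 1173 = -87/44 - 1173 = -51699/44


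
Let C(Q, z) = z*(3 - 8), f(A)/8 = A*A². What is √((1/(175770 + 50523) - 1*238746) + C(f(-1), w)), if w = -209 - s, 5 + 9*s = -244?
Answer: I*√12179400697325301/226293 ≈ 487.69*I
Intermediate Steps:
s = -83/3 (s = -5/9 + (⅑)*(-244) = -5/9 - 244/9 = -83/3 ≈ -27.667)
w = -544/3 (w = -209 - 1*(-83/3) = -209 + 83/3 = -544/3 ≈ -181.33)
f(A) = 8*A³ (f(A) = 8*(A*A²) = 8*A³)
C(Q, z) = -5*z (C(Q, z) = z*(-5) = -5*z)
√((1/(175770 + 50523) - 1*238746) + C(f(-1), w)) = √((1/(175770 + 50523) - 1*238746) - 5*(-544/3)) = √((1/226293 - 238746) + 2720/3) = √(-54026548577/226293 + 2720/3) = √(-53821376257/226293) = I*√12179400697325301/226293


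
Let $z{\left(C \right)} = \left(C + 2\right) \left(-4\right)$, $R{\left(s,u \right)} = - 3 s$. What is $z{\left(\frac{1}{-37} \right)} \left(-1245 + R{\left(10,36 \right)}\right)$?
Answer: $\frac{372300}{37} \approx 10062.0$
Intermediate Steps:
$z{\left(C \right)} = -8 - 4 C$ ($z{\left(C \right)} = \left(2 + C\right) \left(-4\right) = -8 - 4 C$)
$z{\left(\frac{1}{-37} \right)} \left(-1245 + R{\left(10,36 \right)}\right) = \left(-8 - \frac{4}{-37}\right) \left(-1245 - 30\right) = \left(-8 - - \frac{4}{37}\right) \left(-1245 - 30\right) = \left(-8 + \frac{4}{37}\right) \left(-1275\right) = \left(- \frac{292}{37}\right) \left(-1275\right) = \frac{372300}{37}$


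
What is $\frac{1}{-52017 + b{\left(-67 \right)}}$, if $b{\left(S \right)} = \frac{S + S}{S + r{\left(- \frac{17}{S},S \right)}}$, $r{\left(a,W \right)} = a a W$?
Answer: $- \frac{2389}{124264124} \approx -1.9225 \cdot 10^{-5}$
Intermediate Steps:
$r{\left(a,W \right)} = W a^{2}$ ($r{\left(a,W \right)} = a^{2} W = W a^{2}$)
$b{\left(S \right)} = \frac{2 S}{S + \frac{289}{S}}$ ($b{\left(S \right)} = \frac{S + S}{S + S \left(- \frac{17}{S}\right)^{2}} = \frac{2 S}{S + S \frac{289}{S^{2}}} = \frac{2 S}{S + \frac{289}{S}}$)
$\frac{1}{-52017 + b{\left(-67 \right)}} = \frac{1}{-52017 + \frac{2 \left(-67\right)^{2}}{289 + \left(-67\right)^{2}}} = \frac{1}{-52017 + 2 \cdot 4489 \frac{1}{289 + 4489}} = \frac{1}{-52017 + 2 \cdot 4489 \cdot \frac{1}{4778}} = \frac{1}{-52017 + \frac{4489}{2389}} = \frac{1}{- \frac{124264124}{2389}} = - \frac{2389}{124264124}$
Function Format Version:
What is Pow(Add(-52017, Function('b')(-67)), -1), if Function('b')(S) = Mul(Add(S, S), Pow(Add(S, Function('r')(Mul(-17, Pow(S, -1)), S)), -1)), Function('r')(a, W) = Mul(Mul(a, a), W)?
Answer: Rational(-2389, 124264124) ≈ -1.9225e-5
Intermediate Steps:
Function('r')(a, W) = Mul(W, Pow(a, 2)) (Function('r')(a, W) = Mul(Pow(a, 2), W) = Mul(W, Pow(a, 2)))
Function('b')(S) = Mul(2, S, Pow(Add(S, Mul(289, Pow(S, -1))), -1)) (Function('b')(S) = Mul(Add(S, S), Pow(Add(S, Mul(S, Pow(Mul(-17, Pow(S, -1)), 2))), -1)) = Mul(Mul(2, S), Pow(Add(S, Mul(S, Mul(289, Pow(S, -2)))), -1)) = Mul(Mul(2, S), Pow(Add(S, Mul(289, Pow(S, -1))), -1)) = Mul(2, S, Pow(Add(S, Mul(289, Pow(S, -1))), -1)))
Pow(Add(-52017, Function('b')(-67)), -1) = Pow(Add(-52017, Mul(2, Pow(-67, 2), Pow(Add(289, Pow(-67, 2)), -1))), -1) = Pow(Add(-52017, Mul(2, 4489, Pow(Add(289, 4489), -1))), -1) = Pow(Add(-52017, Mul(2, 4489, Pow(4778, -1))), -1) = Pow(Add(-52017, Mul(2, 4489, Rational(1, 4778))), -1) = Pow(Add(-52017, Rational(4489, 2389)), -1) = Pow(Rational(-124264124, 2389), -1) = Rational(-2389, 124264124)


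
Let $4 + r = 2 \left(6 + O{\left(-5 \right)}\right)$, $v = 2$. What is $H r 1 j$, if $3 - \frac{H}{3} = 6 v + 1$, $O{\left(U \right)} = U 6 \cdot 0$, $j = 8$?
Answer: $-1920$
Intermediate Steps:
$O{\left(U \right)} = 0$ ($O{\left(U \right)} = 6 U 0 = 0$)
$r = 8$ ($r = -4 + 2 \left(6 + 0\right) = -4 + 2 \cdot 6 = -4 + 12 = 8$)
$H = -30$ ($H = 9 - 3 \left(6 \cdot 2 + 1\right) = 9 - 3 \left(12 + 1\right) = 9 - 39 = -30$)
$H r 1 j = \left(-30\right) 8 \cdot 1 \cdot 8 = \left(-240\right) 8 = -1920$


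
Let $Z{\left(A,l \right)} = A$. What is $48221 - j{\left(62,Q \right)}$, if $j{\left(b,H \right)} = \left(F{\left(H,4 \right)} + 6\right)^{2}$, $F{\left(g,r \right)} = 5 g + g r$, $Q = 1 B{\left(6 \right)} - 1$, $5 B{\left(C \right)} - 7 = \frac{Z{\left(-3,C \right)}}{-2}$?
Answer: $\frac{4806971}{100} \approx 48070.0$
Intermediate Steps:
$B{\left(C \right)} = \frac{17}{10}$ ($B{\left(C \right)} = \frac{7}{5} + \frac{\left(-3\right) \frac{1}{-2}}{5} = \frac{7}{5} + \frac{\left(-3\right) \left(- \frac{1}{2}\right)}{5} = \frac{7}{5} + \frac{1}{5} \cdot \frac{3}{2} = \frac{7}{5} + \frac{3}{10} = \frac{17}{10}$)
$Q = \frac{7}{10}$ ($Q = 1 \cdot \frac{17}{10} - 1 = \frac{17}{10} - 1 = \frac{7}{10} \approx 0.7$)
$j{\left(b,H \right)} = \left(6 + 9 H\right)^{2}$ ($j{\left(b,H \right)} = \left(H \left(5 + 4\right) + 6\right)^{2} = \left(H 9 + 6\right)^{2} = \left(9 H + 6\right)^{2} = \left(6 + 9 H\right)^{2}$)
$48221 - j{\left(62,Q \right)} = 48221 - 9 \left(2 + 3 \cdot \frac{7}{10}\right)^{2} = 48221 - 9 \left(2 + \frac{21}{10}\right)^{2} = 48221 - 9 \left(\frac{41}{10}\right)^{2} = 48221 - 9 \cdot \frac{1681}{100} = 48221 - \frac{15129}{100} = \frac{4806971}{100}$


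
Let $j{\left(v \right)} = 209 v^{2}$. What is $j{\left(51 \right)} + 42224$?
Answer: $585833$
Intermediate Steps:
$j{\left(51 \right)} + 42224 = 209 \cdot 51^{2} + 42224 = 209 \cdot 2601 + 42224 = 543609 + 42224 = 585833$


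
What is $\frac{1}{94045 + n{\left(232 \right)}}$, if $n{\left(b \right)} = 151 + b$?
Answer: $\frac{1}{94428} \approx 1.059 \cdot 10^{-5}$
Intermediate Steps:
$\frac{1}{94045 + n{\left(232 \right)}} = \frac{1}{94045 + \left(151 + 232\right)} = \frac{1}{94045 + 383} = \frac{1}{94428}$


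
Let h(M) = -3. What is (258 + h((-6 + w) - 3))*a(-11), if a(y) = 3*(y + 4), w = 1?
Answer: -5355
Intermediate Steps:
a(y) = 12 + 3*y (a(y) = 3*(4 + y) = 12 + 3*y)
(258 + h((-6 + w) - 3))*a(-11) = (258 - 3)*(12 + 3*(-11)) = 255*(12 - 33) = 255*(-21) = -5355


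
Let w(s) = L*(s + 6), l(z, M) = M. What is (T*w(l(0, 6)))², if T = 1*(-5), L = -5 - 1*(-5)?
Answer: 0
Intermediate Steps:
L = 0 (L = -5 + 5 = 0)
T = -5
w(s) = 0 (w(s) = 0*(s + 6) = 0*(6 + s) = 0)
(T*w(l(0, 6)))² = (-5*0)² = 0² = 0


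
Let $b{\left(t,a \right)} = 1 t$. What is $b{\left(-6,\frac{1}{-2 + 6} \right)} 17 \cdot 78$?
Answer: $-7956$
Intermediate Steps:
$b{\left(t,a \right)} = t$
$b{\left(-6,\frac{1}{-2 + 6} \right)} 17 \cdot 78 = \left(-6\right) 17 \cdot 78 = \left(-102\right) 78 = -7956$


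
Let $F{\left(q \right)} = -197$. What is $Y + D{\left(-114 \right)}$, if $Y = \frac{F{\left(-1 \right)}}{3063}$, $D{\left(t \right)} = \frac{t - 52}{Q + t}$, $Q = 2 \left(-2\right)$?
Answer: $\frac{242606}{180717} \approx 1.3425$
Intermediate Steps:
$Q = -4$
$D{\left(t \right)} = \frac{-52 + t}{-4 + t}$ ($D{\left(t \right)} = \frac{t - 52}{-4 + t} = \frac{-52 + t}{-4 + t}$)
$Y = - \frac{197}{3063} \approx -0.064316$
$Y + D{\left(-114 \right)} = - \frac{197}{3063} + \frac{-52 - 114}{-4 - 114} = - \frac{197}{3063} + \frac{1}{-118} \left(-166\right) = - \frac{197}{3063} - - \frac{83}{59} = - \frac{197}{3063} + \frac{83}{59} = \frac{242606}{180717}$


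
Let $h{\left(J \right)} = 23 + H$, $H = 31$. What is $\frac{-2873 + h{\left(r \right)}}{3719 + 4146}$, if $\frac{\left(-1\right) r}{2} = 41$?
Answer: $- \frac{2819}{7865} \approx -0.35842$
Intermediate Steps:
$r = -82$ ($r = \left(-2\right) 41 = -82$)
$h{\left(J \right)} = 54$ ($h{\left(J \right)} = 23 + 31 = 54$)
$\frac{-2873 + h{\left(r \right)}}{3719 + 4146} = \frac{-2873 + 54}{3719 + 4146} = - \frac{2819}{7865}$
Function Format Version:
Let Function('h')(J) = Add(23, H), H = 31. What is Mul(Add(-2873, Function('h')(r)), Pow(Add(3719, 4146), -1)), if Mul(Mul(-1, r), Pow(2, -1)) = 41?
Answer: Rational(-2819, 7865) ≈ -0.35842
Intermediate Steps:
r = -82 (r = Mul(-2, 41) = -82)
Function('h')(J) = 54 (Function('h')(J) = Add(23, 31) = 54)
Mul(Add(-2873, Function('h')(r)), Pow(Add(3719, 4146), -1)) = Mul(Add(-2873, 54), Pow(Add(3719, 4146), -1)) = Mul(-2819, Pow(7865, -1)) = Mul(-2819, Rational(1, 7865)) = Rational(-2819, 7865)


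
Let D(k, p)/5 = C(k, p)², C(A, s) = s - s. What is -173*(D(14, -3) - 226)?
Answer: 39098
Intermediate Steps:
C(A, s) = 0
D(k, p) = 0 (D(k, p) = 5*0² = 5*0 = 0)
-173*(D(14, -3) - 226) = -173*(0 - 226) = -173*(-226) = 39098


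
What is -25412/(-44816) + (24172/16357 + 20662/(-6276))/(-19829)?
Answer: 3233525902340183/5701649420851428 ≈ 0.56712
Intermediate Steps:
-25412/(-44816) + (24172/16357 + 20662/(-6276))/(-19829) = -25412*(-1/44816) + (24172*(1/16357) + 20662*(-1/6276))*(-1/19829) = 6353/11204 + (24172/16357 - 10331/3138)*(-1/19829) = 6353/11204 - 93132431/51328266*(-1/19829) = 6353/11204 + 93132431/1017788186514 = 3233525902340183/5701649420851428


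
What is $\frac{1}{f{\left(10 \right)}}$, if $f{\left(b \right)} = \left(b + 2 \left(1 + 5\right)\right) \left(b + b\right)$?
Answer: $\frac{1}{440} \approx 0.0022727$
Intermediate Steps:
$f{\left(b \right)} = 2 b \left(12 + b\right)$ ($f{\left(b \right)} = \left(b + 2 \cdot 6\right) 2 b = \left(b + 12\right) 2 b = \left(12 + b\right) 2 b = 2 b \left(12 + b\right)$)
$\frac{1}{f{\left(10 \right)}} = \frac{1}{2 \cdot 10 \left(12 + 10\right)} = \frac{1}{2 \cdot 10 \cdot 22} = \frac{1}{440}$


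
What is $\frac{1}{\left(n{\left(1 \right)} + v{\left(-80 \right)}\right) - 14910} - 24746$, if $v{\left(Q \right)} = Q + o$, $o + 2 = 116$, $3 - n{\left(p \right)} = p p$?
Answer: $- \frac{368072005}{14874} \approx -24746.0$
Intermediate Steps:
$n{\left(p \right)} = 3 - p^{2}$ ($n{\left(p \right)} = 3 - p p = 3 - p^{2}$)
$o = 114$ ($o = -2 + 116 = 114$)
$v{\left(Q \right)} = 114 + Q$ ($v{\left(Q \right)} = Q + 114 = 114 + Q$)
$\frac{1}{\left(n{\left(1 \right)} + v{\left(-80 \right)}\right) - 14910} - 24746 = \frac{1}{\left(\left(3 - 1^{2}\right) + \left(114 - 80\right)\right) - 14910} - 24746 = \frac{1}{\left(\left(3 - 1\right) + 34\right) - 14910} - 24746 = \frac{1}{\left(2 + 34\right) - 14910} - 24746 = \frac{1}{36 - 14910} - 24746 = \frac{1}{-14874} - 24746 = - \frac{1}{14874} - 24746 = - \frac{368072005}{14874}$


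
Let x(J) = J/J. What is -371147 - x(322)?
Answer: -371148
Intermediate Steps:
x(J) = 1
-371147 - x(322) = -371147 - 1*1 = -371147 - 1 = -371148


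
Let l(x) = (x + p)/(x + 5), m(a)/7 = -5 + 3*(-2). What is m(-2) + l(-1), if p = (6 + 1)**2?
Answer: -65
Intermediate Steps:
p = 49 (p = 7**2 = 49)
m(a) = -77 (m(a) = 7*(-5 + 3*(-2)) = 7*(-5 - 6) = 7*(-11) = -77)
l(x) = (49 + x)/(5 + x) (l(x) = (x + 49)/(x + 5) = (49 + x)/(5 + x))
m(-2) + l(-1) = -77 + (49 - 1)/(5 - 1) = -77 + 48/4 = -77 + (1/4)*48 = -77 + 12 = -65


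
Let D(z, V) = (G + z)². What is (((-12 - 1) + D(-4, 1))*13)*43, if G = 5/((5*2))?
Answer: -1677/4 ≈ -419.25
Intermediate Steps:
G = ½ (G = 5/10 = 5*(⅒) = ½ ≈ 0.50000)
D(z, V) = (½ + z)²
(((-12 - 1) + D(-4, 1))*13)*43 = (((-12 - 1) + (1 + 2*(-4))²/4)*13)*43 = ((-13 + (1 - 8)²/4)*13)*43 = ((-13 + (¼)*(-7)²)*13)*43 = ((-13 + (¼)*49)*13)*43 = ((-13 + 49/4)*13)*43 = -¾*13*43 = -39/4*43 = -1677/4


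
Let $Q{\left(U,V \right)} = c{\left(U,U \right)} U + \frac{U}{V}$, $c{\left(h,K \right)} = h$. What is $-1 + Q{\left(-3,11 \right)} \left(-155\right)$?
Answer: $- \frac{14891}{11} \approx -1353.7$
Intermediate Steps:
$Q{\left(U,V \right)} = U^{2} + \frac{U}{V}$ ($Q{\left(U,V \right)} = U U + \frac{U}{V} = U^{2} + \frac{U}{V}$)
$-1 + Q{\left(-3,11 \right)} \left(-155\right) = -1 + \left(\left(-3\right)^{2} - \frac{3}{11}\right) \left(-155\right) = -1 + \left(9 - \frac{3}{11}\right) \left(-155\right) = -1 + \frac{96}{11} \left(-155\right) = -1 - \frac{14880}{11} = - \frac{14891}{11}$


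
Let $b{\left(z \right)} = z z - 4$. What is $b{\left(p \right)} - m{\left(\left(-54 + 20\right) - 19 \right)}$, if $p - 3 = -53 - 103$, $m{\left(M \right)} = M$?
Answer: $23458$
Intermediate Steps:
$p = -153$ ($p = 3 - 156 = -153$)
$b{\left(z \right)} = -4 + z^{2}$ ($b{\left(z \right)} = z^{2} - 4 = -4 + z^{2}$)
$b{\left(p \right)} - m{\left(\left(-54 + 20\right) - 19 \right)} = \left(-4 + \left(-153\right)^{2}\right) - \left(\left(-54 + 20\right) - 19\right) = \left(-4 + 23409\right) - \left(-34 - 19\right) = 23405 - -53 = 23405 + 53 = 23458$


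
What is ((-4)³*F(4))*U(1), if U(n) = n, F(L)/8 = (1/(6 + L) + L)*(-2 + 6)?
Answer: -41984/5 ≈ -8396.8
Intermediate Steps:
F(L) = 32*L + 32/(6 + L) (F(L) = 8*((1/(6 + L) + L)*(-2 + 6)) = 8*((L + 1/(6 + L))*4) = 8*(4*L + 4/(6 + L)) = 32*L + 32/(6 + L))
((-4)³*F(4))*U(1) = ((-4)³*(32*(1 + 4² + 6*4)/(6 + 4)))*1 = -2048*(1 + 16 + 24)/10*1 = -2048*41/10*1 = -64*656/5*1 = -41984/5*1 = -41984/5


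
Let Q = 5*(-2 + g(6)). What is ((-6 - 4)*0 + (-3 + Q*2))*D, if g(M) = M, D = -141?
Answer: -5217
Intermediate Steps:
Q = 20 (Q = 5*(-2 + 6) = 5*4 = 20)
((-6 - 4)*0 + (-3 + Q*2))*D = ((-6 - 4)*0 + (-3 + 20*2))*(-141) = (-10*0 + (-3 + 40))*(-141) = (0 + 37)*(-141) = 37*(-141) = -5217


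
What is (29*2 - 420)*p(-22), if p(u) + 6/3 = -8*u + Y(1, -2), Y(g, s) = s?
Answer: -62264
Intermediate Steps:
p(u) = -4 - 8*u (p(u) = -2 + (-8*u - 2) = -2 + (-2 - 8*u) = -4 - 8*u)
(29*2 - 420)*p(-22) = (29*2 - 420)*(-4 - 8*(-22)) = (58 - 420)*(-4 + 176) = -362*172 = -62264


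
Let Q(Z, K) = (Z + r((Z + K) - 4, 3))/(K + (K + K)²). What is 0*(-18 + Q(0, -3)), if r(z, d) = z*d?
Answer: 0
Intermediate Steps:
r(z, d) = d*z
Q(Z, K) = (-12 + 3*K + 4*Z)/(K + 4*K²) (Q(Z, K) = (Z + 3*((Z + K) - 4))/(K + (K + K)²) = (Z + 3*((K + Z) - 4))/(K + (2*K)²) = (Z + 3*(-4 + K + Z))/(K + 4*K²) = (Z + (-12 + 3*K + 3*Z))/(K + 4*K²) = (-12 + 3*K + 4*Z)/(K + 4*K²))
0*(-18 + Q(0, -3)) = 0*(-18 + (-12 + 3*(-3) + 4*0)/((-3)*(1 + 4*(-3)))) = 0*(-18 - (-12 - 9 + 0)/(3*(1 - 12))) = 0*(-18 - ⅓*(-21)/(-11)) = 0*(-18 - ⅓*(-1/11)*(-21)) = 0*(-18 - 7/11) = 0*(-205/11) = 0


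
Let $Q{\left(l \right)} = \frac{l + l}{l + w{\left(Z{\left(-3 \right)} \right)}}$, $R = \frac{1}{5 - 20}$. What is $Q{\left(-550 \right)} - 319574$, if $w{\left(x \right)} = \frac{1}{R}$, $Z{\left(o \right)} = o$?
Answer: $- \frac{36111642}{113} \approx -3.1957 \cdot 10^{5}$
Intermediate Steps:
$R = - \frac{1}{15}$ ($R = \frac{1}{-15} = - \frac{1}{15} \approx -0.066667$)
$w{\left(x \right)} = -15$ ($w{\left(x \right)} = \frac{1}{- \frac{1}{15}} = -15$)
$Q{\left(l \right)} = \frac{2 l}{-15 + l}$ ($Q{\left(l \right)} = \frac{l + l}{l - 15} = \frac{2 l}{-15 + l}$)
$Q{\left(-550 \right)} - 319574 = 2 \left(-550\right) \frac{1}{-15 - 550} - 319574 = 2 \left(-550\right) \frac{1}{-565} - 319574 = 2 \left(-550\right) \left(- \frac{1}{565}\right) - 319574 = \frac{220}{113} - 319574 = - \frac{36111642}{113}$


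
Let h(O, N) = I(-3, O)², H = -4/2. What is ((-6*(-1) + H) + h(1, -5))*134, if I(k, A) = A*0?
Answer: 536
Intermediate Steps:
I(k, A) = 0
H = -2 (H = -4*½ = -2)
h(O, N) = 0 (h(O, N) = 0² = 0)
((-6*(-1) + H) + h(1, -5))*134 = ((-6*(-1) - 2) + 0)*134 = ((6 - 2) + 0)*134 = (4 + 0)*134 = 4*134 = 536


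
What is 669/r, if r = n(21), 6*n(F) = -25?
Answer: -4014/25 ≈ -160.56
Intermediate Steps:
n(F) = -25/6 (n(F) = (⅙)*(-25) = -25/6)
r = -25/6 ≈ -4.1667
669/r = 669/(-25/6) = 669*(-6/25) = -4014/25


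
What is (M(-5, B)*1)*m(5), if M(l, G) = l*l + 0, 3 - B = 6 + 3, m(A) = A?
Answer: 125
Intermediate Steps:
B = -6 (B = 3 - (6 + 3) = 3 - 1*9 = 3 - 9 = -6)
M(l, G) = l² (M(l, G) = l² + 0 = l²)
(M(-5, B)*1)*m(5) = ((-5)²*1)*5 = (25*1)*5 = 25*5 = 125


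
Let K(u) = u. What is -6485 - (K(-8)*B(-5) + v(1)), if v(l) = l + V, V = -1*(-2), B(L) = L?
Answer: -6528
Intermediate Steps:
V = 2
v(l) = 2 + l (v(l) = l + 2 = 2 + l)
-6485 - (K(-8)*B(-5) + v(1)) = -6485 - (-8*(-5) + (2 + 1)) = -6485 - (40 + 3) = -6485 - 1*43 = -6485 - 43 = -6528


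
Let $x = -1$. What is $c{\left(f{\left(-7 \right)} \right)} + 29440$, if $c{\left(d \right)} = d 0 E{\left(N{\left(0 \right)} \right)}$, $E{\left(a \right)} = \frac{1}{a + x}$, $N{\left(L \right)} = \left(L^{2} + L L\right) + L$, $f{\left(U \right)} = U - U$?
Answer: $29440$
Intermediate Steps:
$f{\left(U \right)} = 0$
$N{\left(L \right)} = L + 2 L^{2}$ ($N{\left(L \right)} = \left(L^{2} + L^{2}\right) + L = 2 L^{2} + L = L + 2 L^{2}$)
$E{\left(a \right)} = \frac{1}{-1 + a}$ ($E{\left(a \right)} = \frac{1}{a - 1} = \frac{1}{-1 + a}$)
$c{\left(d \right)} = 0$ ($c{\left(d \right)} = \frac{d 0}{-1 + 0 \left(1 + 2 \cdot 0\right)} = \frac{0}{-1 + 0 \left(1 + 0\right)} = \frac{0}{-1 + 0 \cdot 1} = \frac{0}{-1 + 0} = \frac{0}{-1} = 0 \left(-1\right) = 0$)
$c{\left(f{\left(-7 \right)} \right)} + 29440 = 0 + 29440 = 29440$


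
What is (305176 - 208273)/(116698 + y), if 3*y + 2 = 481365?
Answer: 290709/831457 ≈ 0.34964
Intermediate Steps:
y = 481363/3 (y = -⅔ + (⅓)*481365 = -⅔ + 160455 = 481363/3 ≈ 1.6045e+5)
(305176 - 208273)/(116698 + y) = (305176 - 208273)/(116698 + 481363/3) = 96903/(831457/3) = 96903*(3/831457) = 290709/831457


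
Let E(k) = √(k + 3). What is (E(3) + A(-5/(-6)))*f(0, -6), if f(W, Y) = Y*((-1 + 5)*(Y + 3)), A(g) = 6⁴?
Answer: 93312 + 72*√6 ≈ 93488.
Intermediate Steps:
E(k) = √(3 + k)
A(g) = 1296
f(W, Y) = Y*(12 + 4*Y) (f(W, Y) = Y*(4*(3 + Y)) = Y*(12 + 4*Y))
(E(3) + A(-5/(-6)))*f(0, -6) = (√(3 + 3) + 1296)*(4*(-6)*(3 - 6)) = (√6 + 1296)*(4*(-6)*(-3)) = (1296 + √6)*72 = 93312 + 72*√6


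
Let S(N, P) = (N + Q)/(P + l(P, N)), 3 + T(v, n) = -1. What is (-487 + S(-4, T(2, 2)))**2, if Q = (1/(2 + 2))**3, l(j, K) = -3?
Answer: 47489562241/200704 ≈ 2.3662e+5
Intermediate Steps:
Q = 1/64 (Q = (1/4)**3 = 1/64 ≈ 0.015625)
T(v, n) = -4 (T(v, n) = -3 - 1 = -4)
S(N, P) = (1/64 + N)/(-3 + P) (S(N, P) = (N + 1/64)/(P - 3) = (1/64 + N)/(-3 + P))
(-487 + S(-4, T(2, 2)))**2 = (-487 + (1/64 - 4)/(-3 - 4))**2 = (-487 - 255/64/(-7))**2 = (-487 - 1/7*(-255/64))**2 = (-487 + 255/448)**2 = (-217921/448)**2 = 47489562241/200704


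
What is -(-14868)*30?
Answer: 446040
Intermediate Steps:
-(-14868)*30 = -413*(-1080) = 446040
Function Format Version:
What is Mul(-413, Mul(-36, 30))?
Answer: 446040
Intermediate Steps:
Mul(-413, Mul(-36, 30)) = Mul(-413, -1080) = 446040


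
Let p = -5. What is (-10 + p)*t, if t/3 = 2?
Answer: -90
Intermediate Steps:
t = 6 (t = 3*2 = 6)
(-10 + p)*t = (-10 - 5)*6 = -15*6 = -90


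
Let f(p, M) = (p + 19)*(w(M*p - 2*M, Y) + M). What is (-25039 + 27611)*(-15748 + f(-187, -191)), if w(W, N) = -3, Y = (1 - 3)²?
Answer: 43322768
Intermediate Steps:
Y = 4 (Y = (-2)² = 4)
f(p, M) = (-3 + M)*(19 + p) (f(p, M) = (p + 19)*(-3 + M) = (19 + p)*(-3 + M) = (-3 + M)*(19 + p))
(-25039 + 27611)*(-15748 + f(-187, -191)) = (-25039 + 27611)*(-15748 + (-57 - 3*(-187) + 19*(-191) - 191*(-187))) = 2572*(-15748 + (-57 + 561 - 3629 + 35717)) = 2572*(-15748 + 32592) = 2572*16844 = 43322768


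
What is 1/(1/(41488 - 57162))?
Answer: -15674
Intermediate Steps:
1/(1/(41488 - 57162)) = 1/(1/(-15674)) = 1/(-1/15674) = -15674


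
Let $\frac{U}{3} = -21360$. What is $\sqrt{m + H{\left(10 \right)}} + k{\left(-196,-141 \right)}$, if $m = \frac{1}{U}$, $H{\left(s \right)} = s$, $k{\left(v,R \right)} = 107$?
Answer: $107 + \frac{\sqrt{285155555}}{5340} \approx 110.16$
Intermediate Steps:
$U = -64080$ ($U = 3 \left(-21360\right) = -64080$)
$m = - \frac{1}{64080}$ ($m = \frac{1}{-64080} = - \frac{1}{64080} \approx -1.5606 \cdot 10^{-5}$)
$\sqrt{m + H{\left(10 \right)}} + k{\left(-196,-141 \right)} = \sqrt{- \frac{1}{64080} + 10} + 107 = \sqrt{\frac{640799}{64080}} + 107 = \frac{\sqrt{285155555}}{5340} + 107 = 107 + \frac{\sqrt{285155555}}{5340}$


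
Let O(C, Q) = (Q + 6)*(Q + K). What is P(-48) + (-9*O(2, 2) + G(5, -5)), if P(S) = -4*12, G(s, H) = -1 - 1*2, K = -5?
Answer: 165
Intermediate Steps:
G(s, H) = -3 (G(s, H) = -1 - 2 = -3)
O(C, Q) = (-5 + Q)*(6 + Q) (O(C, Q) = (Q + 6)*(Q - 5) = (6 + Q)*(-5 + Q) = (-5 + Q)*(6 + Q))
P(S) = -48
P(-48) + (-9*O(2, 2) + G(5, -5)) = -48 + (-9*(-30 + 2 + 2²) - 3) = -48 + (-9*(-30 + 2 + 4) - 3) = -48 + (-9*(-24) - 3) = -48 + (216 - 3) = -48 + 213 = 165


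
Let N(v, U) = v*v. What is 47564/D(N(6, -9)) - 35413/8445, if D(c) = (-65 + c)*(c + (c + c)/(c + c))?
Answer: -439676129/9061485 ≈ -48.521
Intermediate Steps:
N(v, U) = v²
D(c) = (1 + c)*(-65 + c) (D(c) = (-65 + c)*(c + (2*c)/((2*c))) = (-65 + c)*(c + (2*c)*(1/(2*c))) = (-65 + c)*(c + 1) = (-65 + c)*(1 + c) = (1 + c)*(-65 + c))
47564/D(N(6, -9)) - 35413/8445 = 47564/(-65 + (6²)² - 64*6²) - 35413/8445 = 47564/(-65 + 36² - 64*36) - 35413*1/8445 = 47564/(-65 + 1296 - 2304) - 35413/8445 = 47564/(-1073) - 35413/8445 = 47564*(-1/1073) - 35413/8445 = -47564/1073 - 35413/8445 = -439676129/9061485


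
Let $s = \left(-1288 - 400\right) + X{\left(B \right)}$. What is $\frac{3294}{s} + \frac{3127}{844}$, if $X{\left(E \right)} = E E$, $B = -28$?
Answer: $\frac{2917}{47686} \approx 0.061171$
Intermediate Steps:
$X{\left(E \right)} = E^{2}$
$s = -904$ ($s = \left(-1288 - 400\right) + \left(-28\right)^{2} = -1688 + 784 = -904$)
$\frac{3294}{s} + \frac{3127}{844} = \frac{3294}{-904} + \frac{3127}{844} = 3294 \left(- \frac{1}{904}\right) + 3127 \cdot \frac{1}{844} = - \frac{1647}{452} + \frac{3127}{844} = \frac{2917}{47686}$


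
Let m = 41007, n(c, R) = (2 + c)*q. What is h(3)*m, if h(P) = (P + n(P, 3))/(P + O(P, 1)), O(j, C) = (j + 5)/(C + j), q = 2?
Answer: 533091/5 ≈ 1.0662e+5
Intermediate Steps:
O(j, C) = (5 + j)/(C + j)
n(c, R) = 4 + 2*c (n(c, R) = (2 + c)*2 = 4 + 2*c)
h(P) = (4 + 3*P)/(P + (5 + P)/(1 + P)) (h(P) = (P + (4 + 2*P))/(P + (5 + P)/(1 + P)) = (4 + 3*P)/(P + (5 + P)/(1 + P)))
h(3)*m = ((1 + 3)*(4 + 3*3)/(5 + 3 + 3*(1 + 3)))*41007 = (4*(4 + 9)/(5 + 3 + 3*4))*41007 = (4*13/(5 + 3 + 12))*41007 = (4*13/20)*41007 = ((1/20)*4*13)*41007 = (13/5)*41007 = 533091/5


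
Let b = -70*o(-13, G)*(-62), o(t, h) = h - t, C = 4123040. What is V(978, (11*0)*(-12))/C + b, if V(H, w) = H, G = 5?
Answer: 161045942889/2061520 ≈ 78120.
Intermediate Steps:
b = 78120 (b = -70*(5 - 1*(-13))*(-62) = -70*(5 + 13)*(-62) = -70*18*(-62) = -1260*(-62) = 78120)
V(978, (11*0)*(-12))/C + b = 978/4123040 + 78120 = 978*(1/4123040) + 78120 = 489/2061520 + 78120 = 161045942889/2061520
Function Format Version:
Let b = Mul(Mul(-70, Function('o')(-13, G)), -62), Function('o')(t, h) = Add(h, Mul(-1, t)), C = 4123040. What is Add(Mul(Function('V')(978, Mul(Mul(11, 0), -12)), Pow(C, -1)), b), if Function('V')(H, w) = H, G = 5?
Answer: Rational(161045942889, 2061520) ≈ 78120.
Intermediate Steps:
b = 78120 (b = Mul(Mul(-70, Add(5, Mul(-1, -13))), -62) = Mul(Mul(-70, Add(5, 13)), -62) = Mul(Mul(-70, 18), -62) = Mul(-1260, -62) = 78120)
Add(Mul(Function('V')(978, Mul(Mul(11, 0), -12)), Pow(C, -1)), b) = Add(Mul(978, Pow(4123040, -1)), 78120) = Add(Mul(978, Rational(1, 4123040)), 78120) = Add(Rational(489, 2061520), 78120) = Rational(161045942889, 2061520)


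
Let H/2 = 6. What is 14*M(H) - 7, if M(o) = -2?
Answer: -35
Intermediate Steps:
H = 12 (H = 2*6 = 12)
14*M(H) - 7 = 14*(-2) - 7 = -28 - 7 = -35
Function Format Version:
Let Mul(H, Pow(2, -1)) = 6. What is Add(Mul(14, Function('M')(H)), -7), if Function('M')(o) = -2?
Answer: -35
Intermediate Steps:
H = 12 (H = Mul(2, 6) = 12)
Add(Mul(14, Function('M')(H)), -7) = Add(Mul(14, -2), -7) = Add(-28, -7) = -35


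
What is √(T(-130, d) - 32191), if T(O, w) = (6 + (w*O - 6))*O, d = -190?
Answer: I*√3243191 ≈ 1800.9*I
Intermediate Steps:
T(O, w) = w*O² (T(O, w) = (6 + (O*w - 6))*O = (6 + (-6 + O*w))*O = (O*w)*O = w*O²)
√(T(-130, d) - 32191) = √(-190*(-130)² - 32191) = √(-190*16900 - 32191) = √(-3211000 - 32191) = √(-3243191) = I*√3243191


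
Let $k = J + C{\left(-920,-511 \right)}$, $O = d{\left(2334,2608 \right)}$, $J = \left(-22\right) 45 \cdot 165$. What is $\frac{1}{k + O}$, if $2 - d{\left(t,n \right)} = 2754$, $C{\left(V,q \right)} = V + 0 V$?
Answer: $- \frac{1}{167022} \approx -5.9872 \cdot 10^{-6}$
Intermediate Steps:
$C{\left(V,q \right)} = V$ ($C{\left(V,q \right)} = V + 0 = V$)
$J = -163350$ ($J = \left(-990\right) 165 = -163350$)
$d{\left(t,n \right)} = -2752$ ($d{\left(t,n \right)} = 2 - 2754 = -2752$)
$O = -2752$
$k = -164270$ ($k = -163350 - 920 = -164270$)
$\frac{1}{k + O} = \frac{1}{-164270 - 2752} = \frac{1}{-167022} = - \frac{1}{167022}$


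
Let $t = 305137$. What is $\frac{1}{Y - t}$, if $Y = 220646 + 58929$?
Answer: $- \frac{1}{25562} \approx -3.9121 \cdot 10^{-5}$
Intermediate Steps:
$Y = 279575$
$\frac{1}{Y - t} = \frac{1}{279575 - 305137} = \frac{1}{-25562} = - \frac{1}{25562}$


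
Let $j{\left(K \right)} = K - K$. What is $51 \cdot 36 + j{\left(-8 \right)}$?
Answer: $1836$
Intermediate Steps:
$j{\left(K \right)} = 0$
$51 \cdot 36 + j{\left(-8 \right)} = 51 \cdot 36 + 0 = 1836 + 0 = 1836$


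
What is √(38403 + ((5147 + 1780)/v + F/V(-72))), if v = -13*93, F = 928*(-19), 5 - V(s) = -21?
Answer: 2*√1531481003/403 ≈ 194.21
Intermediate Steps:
V(s) = 26 (V(s) = 5 - 1*(-21) = 5 + 21 = 26)
F = -17632
v = -1209
√(38403 + ((5147 + 1780)/v + F/V(-72))) = √(38403 + ((5147 + 1780)/(-1209) - 17632/26)) = √(38403 + (6927*(-1/1209) - 17632*1/26)) = √(38403 + (-2309/403 - 8816/13)) = √(38403 - 275605/403) = √(15200804/403) = 2*√1531481003/403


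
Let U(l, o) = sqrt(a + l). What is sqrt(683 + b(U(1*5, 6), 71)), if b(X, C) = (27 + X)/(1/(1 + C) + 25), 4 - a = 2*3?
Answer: sqrt(2218880627 + 129672*sqrt(3))/1801 ≈ 26.156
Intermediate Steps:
a = -2 (a = 4 - 2*3 = 4 - 1*6 = 4 - 6 = -2)
U(l, o) = sqrt(-2 + l)
b(X, C) = (27 + X)/(25 + 1/(1 + C))
sqrt(683 + b(U(1*5, 6), 71)) = sqrt(683 + (27 + sqrt(-2 + 1*5) + 27*71 + 71*sqrt(-2 + 1*5))/(26 + 25*71)) = sqrt(683 + (27 + sqrt(-2 + 5) + 1917 + 71*sqrt(-2 + 5))/(26 + 1775)) = sqrt(683 + (27 + sqrt(3) + 1917 + 71*sqrt(3))/1801) = sqrt(683 + (1944 + 72*sqrt(3))/1801) = sqrt(683 + (1944/1801 + 72*sqrt(3)/1801)) = sqrt(1232027/1801 + 72*sqrt(3)/1801)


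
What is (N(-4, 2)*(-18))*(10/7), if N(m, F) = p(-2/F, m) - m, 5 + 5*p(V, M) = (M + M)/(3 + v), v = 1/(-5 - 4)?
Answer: -5724/91 ≈ -62.901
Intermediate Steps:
v = -⅑ (v = 1/(-9) = -⅑ ≈ -0.11111)
p(V, M) = -1 + 9*M/65 (p(V, M) = -1 + ((M + M)/(3 - ⅑))/5 = -1 + ((2*M)/(26/9))/5 = -1 + ((2*M)*(9/26))/5 = -1 + (9*M/13)/5 = -1 + 9*M/65)
N(m, F) = -1 - 56*m/65 (N(m, F) = (-1 + 9*m/65) - m = -1 - 56*m/65)
(N(-4, 2)*(-18))*(10/7) = ((-1 - 56/65*(-4))*(-18))*(10/7) = ((-1 + 224/65)*(-18))*(10*(⅐)) = ((159/65)*(-18))*(10/7) = -2862/65*10/7 = -5724/91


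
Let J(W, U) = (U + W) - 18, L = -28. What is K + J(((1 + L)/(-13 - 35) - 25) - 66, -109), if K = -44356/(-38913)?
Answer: -134668631/622608 ≈ -216.30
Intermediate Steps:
K = 44356/38913 (K = -44356*(-1/38913) = 44356/38913 ≈ 1.1399)
J(W, U) = -18 + U + W
K + J(((1 + L)/(-13 - 35) - 25) - 66, -109) = 44356/38913 + (-18 - 109 + (((1 - 28)/(-13 - 35) - 25) - 66)) = 44356/38913 + (-18 - 109 + ((-27/(-48) - 25) - 66)) = 44356/38913 + (-18 - 109 + ((-27*(-1/48) - 25) - 66)) = 44356/38913 + (-18 - 109 + ((9/16 - 25) - 66)) = 44356/38913 + (-18 - 109 + (-391/16 - 66)) = 44356/38913 + (-18 - 109 - 1447/16) = 44356/38913 - 3479/16 = -134668631/622608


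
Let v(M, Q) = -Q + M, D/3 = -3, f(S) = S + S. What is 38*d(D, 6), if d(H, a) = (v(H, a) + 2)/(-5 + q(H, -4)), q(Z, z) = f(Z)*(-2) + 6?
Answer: -494/37 ≈ -13.351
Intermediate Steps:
f(S) = 2*S
D = -9 (D = 3*(-3) = -9)
v(M, Q) = M - Q
q(Z, z) = 6 - 4*Z (q(Z, z) = (2*Z)*(-2) + 6 = -4*Z + 6 = 6 - 4*Z)
d(H, a) = (2 + H - a)/(1 - 4*H) (d(H, a) = ((H - a) + 2)/(-5 + (6 - 4*H)) = (2 + H - a)/(1 - 4*H))
38*d(D, 6) = 38*((-2 + 6 - 1*(-9))/(-1 + 4*(-9))) = 38*((-2 + 6 + 9)/(-1 - 36)) = 38*(13/(-37)) = 38*(-1/37*13) = 38*(-13/37) = -494/37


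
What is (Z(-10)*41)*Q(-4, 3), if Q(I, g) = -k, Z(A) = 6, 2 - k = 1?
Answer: -246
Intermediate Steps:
k = 1 (k = 2 - 1*1 = 2 - 1 = 1)
Q(I, g) = -1 (Q(I, g) = -1*1 = -1)
(Z(-10)*41)*Q(-4, 3) = (6*41)*(-1) = 246*(-1) = -246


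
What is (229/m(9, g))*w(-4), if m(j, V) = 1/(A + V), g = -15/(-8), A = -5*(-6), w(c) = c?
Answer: -58395/2 ≈ -29198.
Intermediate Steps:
A = 30
g = 15/8 (g = -15*(-1/8) = 15/8 ≈ 1.8750)
m(j, V) = 1/(30 + V)
(229/m(9, g))*w(-4) = (229/(1/(30 + 15/8)))*(-4) = (229/(1/(255/8)))*(-4) = (229/(8/255))*(-4) = (229*(255/8))*(-4) = (58395/8)*(-4) = -58395/2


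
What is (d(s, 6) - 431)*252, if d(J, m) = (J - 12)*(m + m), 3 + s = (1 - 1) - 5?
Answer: -169092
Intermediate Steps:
s = -8 (s = -3 + ((1 - 1) - 5) = -3 + (0 - 5) = -3 - 5 = -8)
d(J, m) = 2*m*(-12 + J) (d(J, m) = (-12 + J)*(2*m) = 2*m*(-12 + J))
(d(s, 6) - 431)*252 = (2*6*(-12 - 8) - 431)*252 = (2*6*(-20) - 431)*252 = (-240 - 431)*252 = -671*252 = -169092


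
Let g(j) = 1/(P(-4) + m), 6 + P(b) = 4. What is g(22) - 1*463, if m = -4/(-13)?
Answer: -10199/22 ≈ -463.59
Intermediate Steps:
P(b) = -2 (P(b) = -6 + 4 = -2)
m = 4/13 (m = -4*(-1/13) = 4/13 ≈ 0.30769)
g(j) = -13/22 (g(j) = 1/(-2 + 4/13) = 1/(-22/13) = -13/22)
g(22) - 1*463 = -13/22 - 1*463 = -13/22 - 463 = -10199/22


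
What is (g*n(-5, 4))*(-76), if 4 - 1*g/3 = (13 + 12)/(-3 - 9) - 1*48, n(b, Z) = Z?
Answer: -49324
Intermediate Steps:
g = 649/4 (g = 12 - 3*((13 + 12)/(-3 - 9) - 1*48) = 12 - 3*(25/(-12) - 48) = 12 - 3*(25*(-1/12) - 48) = 12 - 3*(-25/12 - 48) = 12 - 3*(-601/12) = 12 + 601/4 = 649/4 ≈ 162.25)
(g*n(-5, 4))*(-76) = ((649/4)*4)*(-76) = 649*(-76) = -49324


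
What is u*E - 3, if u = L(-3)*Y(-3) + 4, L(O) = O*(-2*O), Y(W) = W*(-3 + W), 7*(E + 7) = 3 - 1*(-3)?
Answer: 13739/7 ≈ 1962.7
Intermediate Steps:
E = -43/7 (E = -7 + (3 - 1*(-3))/7 = -7 + (3 + 3)/7 = -7 + (⅐)*6 = -7 + 6/7 = -43/7 ≈ -6.1429)
L(O) = -2*O²
u = -320 (u = (-2*(-3)²)*(-3*(-3 - 3)) + 4 = (-2*9)*(-3*(-6)) + 4 = -18*18 + 4 = -324 + 4 = -320)
u*E - 3 = -320*(-43/7) - 3 = 13760/7 - 3 = 13739/7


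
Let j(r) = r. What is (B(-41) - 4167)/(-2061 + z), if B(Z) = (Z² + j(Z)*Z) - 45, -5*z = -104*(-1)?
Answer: 4250/10409 ≈ 0.40830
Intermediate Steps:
z = -104/5 (z = -(-104)*(-1)/5 = -⅕*104 = -104/5 ≈ -20.800)
B(Z) = -45 + 2*Z² (B(Z) = (Z² + Z*Z) - 45 = (Z² + Z²) - 45 = 2*Z² - 45 = -45 + 2*Z²)
(B(-41) - 4167)/(-2061 + z) = ((-45 + 2*(-41)²) - 4167)/(-2061 - 104/5) = ((-45 + 2*1681) - 4167)/(-10409/5) = ((-45 + 3362) - 4167)*(-5/10409) = (3317 - 4167)*(-5/10409) = -850*(-5/10409) = 4250/10409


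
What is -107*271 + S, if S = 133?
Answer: -28864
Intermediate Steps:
-107*271 + S = -107*271 + 133 = -28997 + 133 = -28864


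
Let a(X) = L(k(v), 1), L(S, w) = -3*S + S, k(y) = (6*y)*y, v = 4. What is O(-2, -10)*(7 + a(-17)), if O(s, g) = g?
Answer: 1850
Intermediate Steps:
k(y) = 6*y²
L(S, w) = -2*S
a(X) = -192 (a(X) = -12*4² = -12*16 = -2*96 = -192)
O(-2, -10)*(7 + a(-17)) = -10*(7 - 192) = -10*(-185) = 1850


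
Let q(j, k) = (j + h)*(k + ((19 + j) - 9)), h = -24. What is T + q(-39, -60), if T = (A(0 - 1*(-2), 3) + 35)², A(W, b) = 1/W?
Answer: 27469/4 ≈ 6867.3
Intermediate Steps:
T = 5041/4 (T = (1/(0 - 1*(-2)) + 35)² = (1/(0 + 2) + 35)² = (1/2 + 35)² = (½ + 35)² = (71/2)² = 5041/4 ≈ 1260.3)
q(j, k) = (-24 + j)*(10 + j + k) (q(j, k) = (j - 24)*(k + ((19 + j) - 9)) = (-24 + j)*(k + (10 + j)) = (-24 + j)*(10 + j + k))
T + q(-39, -60) = 5041/4 + (-240 + (-39)² - 24*(-60) - 14*(-39) - 39*(-60)) = 5041/4 + (-240 + 1521 + 1440 + 546 + 2340) = 5041/4 + 5607 = 27469/4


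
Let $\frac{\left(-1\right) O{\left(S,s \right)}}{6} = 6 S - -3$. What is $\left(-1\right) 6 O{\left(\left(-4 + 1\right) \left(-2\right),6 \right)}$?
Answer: $1404$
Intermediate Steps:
$O{\left(S,s \right)} = -18 - 36 S$ ($O{\left(S,s \right)} = - 6 \left(6 S - -3\right) = - 6 \left(6 S + 3\right) = - 6 \left(3 + 6 S\right) = -18 - 36 S$)
$\left(-1\right) 6 O{\left(\left(-4 + 1\right) \left(-2\right),6 \right)} = \left(-1\right) 6 \left(-18 - 36 \left(-4 + 1\right) \left(-2\right)\right) = - 6 \left(-18 - 36 \left(\left(-3\right) \left(-2\right)\right)\right) = - 6 \left(-18 - 216\right) = \left(-6\right) \left(-234\right) = 1404$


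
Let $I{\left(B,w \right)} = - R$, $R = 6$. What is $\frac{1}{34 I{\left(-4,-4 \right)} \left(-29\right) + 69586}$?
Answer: $\frac{1}{75502} \approx 1.3245 \cdot 10^{-5}$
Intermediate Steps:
$I{\left(B,w \right)} = -6$ ($I{\left(B,w \right)} = \left(-1\right) 6 = -6$)
$\frac{1}{34 I{\left(-4,-4 \right)} \left(-29\right) + 69586} = \frac{1}{34 \left(-6\right) \left(-29\right) + 69586} = \frac{1}{\left(-204\right) \left(-29\right) + 69586} = \frac{1}{5916 + 69586} = \frac{1}{75502}$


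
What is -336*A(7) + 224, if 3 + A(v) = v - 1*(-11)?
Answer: -4816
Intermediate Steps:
A(v) = 8 + v (A(v) = -3 + (v - 1*(-11)) = -3 + (v + 11) = -3 + (11 + v) = 8 + v)
-336*A(7) + 224 = -336*(8 + 7) + 224 = -336*15 + 224 = -5040 + 224 = -4816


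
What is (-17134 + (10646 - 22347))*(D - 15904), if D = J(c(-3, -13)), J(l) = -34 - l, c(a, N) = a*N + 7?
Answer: 460898640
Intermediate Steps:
c(a, N) = 7 + N*a (c(a, N) = N*a + 7 = 7 + N*a)
D = -80 (D = -34 - (7 - 13*(-3)) = -34 - (7 + 39) = -34 - 1*46 = -34 - 46 = -80)
(-17134 + (10646 - 22347))*(D - 15904) = (-17134 + (10646 - 22347))*(-80 - 15904) = (-17134 - 11701)*(-15984) = -28835*(-15984) = 460898640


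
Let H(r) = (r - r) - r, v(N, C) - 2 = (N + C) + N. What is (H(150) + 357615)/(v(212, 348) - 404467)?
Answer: -357465/403693 ≈ -0.88549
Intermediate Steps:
v(N, C) = 2 + C + 2*N (v(N, C) = 2 + ((N + C) + N) = 2 + ((C + N) + N) = 2 + (C + 2*N) = 2 + C + 2*N)
H(r) = -r (H(r) = 0 - r = -r)
(H(150) + 357615)/(v(212, 348) - 404467) = (-1*150 + 357615)/((2 + 348 + 2*212) - 404467) = (-150 + 357615)/((2 + 348 + 424) - 404467) = 357465/(774 - 404467) = 357465/(-403693) = 357465*(-1/403693) = -357465/403693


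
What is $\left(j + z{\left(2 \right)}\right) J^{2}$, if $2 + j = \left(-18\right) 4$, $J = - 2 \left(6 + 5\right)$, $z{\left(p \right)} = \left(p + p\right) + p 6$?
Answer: $-28072$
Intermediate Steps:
$z{\left(p \right)} = 8 p$ ($z{\left(p \right)} = 2 p + 6 p = 8 p$)
$J = -22$ ($J = \left(-2\right) 11 = -22$)
$j = -74$ ($j = -2 - 72 = -74$)
$\left(j + z{\left(2 \right)}\right) J^{2} = \left(-74 + 8 \cdot 2\right) \left(-22\right)^{2} = \left(-74 + 16\right) 484 = \left(-58\right) 484 = -28072$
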